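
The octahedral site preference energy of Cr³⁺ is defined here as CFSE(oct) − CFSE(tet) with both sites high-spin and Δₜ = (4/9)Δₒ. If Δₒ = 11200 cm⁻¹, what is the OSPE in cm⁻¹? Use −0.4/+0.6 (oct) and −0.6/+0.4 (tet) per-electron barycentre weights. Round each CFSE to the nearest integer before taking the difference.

-9458

Group 6 minus oxidation state +3 gives a d³ configuration for Cr³⁺.
Octahedral high-spin t₂g³ eg⁰: CFSE = -1.2 × 11200 = -13440 cm⁻¹.
Tetrahedral e² t₂¹ gives -0.8Δₜ = -0.8 × (4/9) × 11200 = -3982 cm⁻¹.
Subtracting, OSPE = -13440 − (-3982) = -9458 cm⁻¹.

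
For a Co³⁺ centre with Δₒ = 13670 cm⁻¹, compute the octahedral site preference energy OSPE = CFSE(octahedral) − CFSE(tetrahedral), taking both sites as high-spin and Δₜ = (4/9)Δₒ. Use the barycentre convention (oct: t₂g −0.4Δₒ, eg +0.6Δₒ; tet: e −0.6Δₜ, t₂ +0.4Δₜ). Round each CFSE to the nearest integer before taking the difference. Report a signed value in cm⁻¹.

-1823

Co is in group 9, so Co³⁺ is d⁶ (9 − 3 = 6).
In an octahedral site d⁶ (HS) is t2g^4 e_g^2, giving CFSE(oct) = -0.4Δₒ = -5468 cm⁻¹.
In a tetrahedral site the filling is e^3 t2^3: CFSE(tet) = -0.6Δₜ = -0.6 × (4/9)(13670) = -3645 cm⁻¹.
OSPE = CFSE(oct) − CFSE(tet) = -5468 − (-3645) = -1823 cm⁻¹.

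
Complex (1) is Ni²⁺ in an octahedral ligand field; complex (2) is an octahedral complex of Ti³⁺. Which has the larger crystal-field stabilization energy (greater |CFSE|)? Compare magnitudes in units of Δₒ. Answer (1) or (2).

(1): Ni²⁺: group 10, so d-count = 10 − 2 = 8; t₂g⁶ eg², CFSE = -1.2Δₒ.
(2): Group 4 minus oxidation state +3 gives a d¹ configuration for Ti³⁺; For octahedral d¹ the high- and low-spin configurations coincide; t₂g¹ eg⁰, CFSE = -0.4Δₒ.
So (1) has the larger |CFSE|.

(1)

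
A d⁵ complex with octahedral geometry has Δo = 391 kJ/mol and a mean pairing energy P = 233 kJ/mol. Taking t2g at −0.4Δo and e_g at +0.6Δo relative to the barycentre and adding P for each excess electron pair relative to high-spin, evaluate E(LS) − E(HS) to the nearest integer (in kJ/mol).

-316

High-spin d⁵ fills as t2g^3 e_g^2 with CFSE 3(−0.4) + 2(+0.6) = 0.0Δo = 0 kJ/mol.
Low-spin t2g^5 e_g^0 gives -2.0Δo = -782 kJ/mol, but forming 2 extra pairs costs 2P = 466 kJ/mol, so E(LS) = -782 + 466 = -316 kJ/mol.
Thus E(LS) − E(HS) = -316 kJ/mol.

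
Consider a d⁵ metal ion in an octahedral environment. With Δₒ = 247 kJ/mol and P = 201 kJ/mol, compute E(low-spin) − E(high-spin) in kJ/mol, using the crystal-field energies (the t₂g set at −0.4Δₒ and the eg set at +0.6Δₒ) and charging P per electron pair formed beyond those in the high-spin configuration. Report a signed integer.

In the high-spin limit (t₂g³ eg²) the orbital term is 0.0Δₒ = 0 kJ/mol, with no excess pairing.
Low-spin: t₂g⁵ eg⁰, orbital CFSE = -2.0Δₒ = -494 kJ/mol; plus 2 excess pairs × P = +402 kJ/mol; total -92 kJ/mol.
The difference is -92 − (0) = -92 kJ/mol, so low-spin lies lower.

-92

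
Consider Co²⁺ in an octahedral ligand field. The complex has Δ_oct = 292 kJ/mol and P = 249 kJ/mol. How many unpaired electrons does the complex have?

Co is in group 9, so Co²⁺ is d⁷ (9 − 2 = 7).
Since Δ_oct = 292 kJ/mol > P = 249 kJ/mol, the complex adopts the low-spin configuration.
Filling d⁷ accordingly: t2g^6 e_g^1.
Unpaired electrons: 1.

1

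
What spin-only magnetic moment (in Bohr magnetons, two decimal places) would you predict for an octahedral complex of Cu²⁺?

1.73 Bohr magnetons

Group 11 minus oxidation state +2 gives a d⁹ configuration for Cu²⁺.
Configuration: t₂g⁶ eg³ → 1 unpaired electron.
μ(spin-only) = √[1(1+2)] = √3 ≈ 1.73 Bohr magnetons.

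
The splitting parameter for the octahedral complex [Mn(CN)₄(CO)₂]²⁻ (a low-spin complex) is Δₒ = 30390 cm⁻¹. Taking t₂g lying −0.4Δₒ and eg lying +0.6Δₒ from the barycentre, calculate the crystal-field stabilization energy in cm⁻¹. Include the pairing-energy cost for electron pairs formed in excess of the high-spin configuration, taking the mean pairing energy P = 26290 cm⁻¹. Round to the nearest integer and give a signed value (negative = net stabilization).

Ligand charges: 4×(-1) from CN⁻ and 2×(+0) from CO sum to -4; with overall charge -2, Mn is +2.
Mn sits in group 7; removing 2 electrons leaves Mn²⁺ with 7 − 2 = 5 d electrons.
The d⁵ electrons fill as t₂g⁵ eg⁰.
The orbital stabilization is -2.0Δₒ = -2.0 × 30390 = -60780 cm⁻¹.
Relative to high-spin t₂g³ eg² (0 paired), the low-spin configuration has 2 additional pairs, contributing +2 × 26290 = +52580 cm⁻¹.
Combining: -60780 + 52580 = -8200 cm⁻¹.

-8200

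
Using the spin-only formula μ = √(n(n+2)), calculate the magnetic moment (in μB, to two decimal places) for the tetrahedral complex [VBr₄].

1.73 μB

Each Br⁻ contributes -1; 4 × (-1) = -4. With overall charge +0, V is in the +4 oxidation state.
V sits in group 5; removing 4 electrons leaves V⁴⁺ with 5 − 4 = 1 d electrons.
Tetrahedral fields are weak (Δₜ ≈ 4/9 Δₒ), so electrons fill high-spin.
Configuration: e¹ t₂⁰ → 1 unpaired electron.
μ(spin-only) = √[1(1+2)] = √3 ≈ 1.73 μB.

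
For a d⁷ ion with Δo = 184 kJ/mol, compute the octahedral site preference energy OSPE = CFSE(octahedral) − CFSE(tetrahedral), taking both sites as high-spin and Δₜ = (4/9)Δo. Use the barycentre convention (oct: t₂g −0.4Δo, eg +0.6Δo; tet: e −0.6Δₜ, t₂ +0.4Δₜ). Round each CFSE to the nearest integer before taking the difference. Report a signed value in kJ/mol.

Octahedral high-spin t₂g⁵ eg²: CFSE = -0.8 × 184 = -147 kJ/mol.
Tetrahedral e⁴ t₂³ gives -1.2Δₜ = -1.2 × (4/9) × 184 = -98 kJ/mol.
OSPE = CFSE(oct) − CFSE(tet) = -147 − (-98) = -49 kJ/mol.

-49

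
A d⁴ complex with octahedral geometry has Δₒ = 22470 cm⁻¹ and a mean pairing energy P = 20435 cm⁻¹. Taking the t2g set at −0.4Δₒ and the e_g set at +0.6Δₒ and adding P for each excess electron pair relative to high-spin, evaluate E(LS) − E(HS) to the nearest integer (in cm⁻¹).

-2035

High-spin d⁴ fills as t2g^3 e_g^1 with CFSE 3(−0.4) + 1(+0.6) = -0.6Δₒ = -13482 cm⁻¹.
Low-spin: t2g^4 e_g^0, orbital CFSE = -1.6Δₒ = -35952 cm⁻¹; plus 1 excess pair × P = +20435 cm⁻¹; total -15517 cm⁻¹.
The difference is -15517 − (-13482) = -2035 cm⁻¹, so low-spin lies lower.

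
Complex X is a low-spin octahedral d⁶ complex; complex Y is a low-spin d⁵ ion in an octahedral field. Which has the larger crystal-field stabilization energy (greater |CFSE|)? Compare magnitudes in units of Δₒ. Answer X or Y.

X: t₂g⁶ eg⁰, CFSE = -2.4Δₒ.
Y: t₂g⁵ eg⁰, CFSE = -2.0Δₒ.
So X has the larger |CFSE|.

X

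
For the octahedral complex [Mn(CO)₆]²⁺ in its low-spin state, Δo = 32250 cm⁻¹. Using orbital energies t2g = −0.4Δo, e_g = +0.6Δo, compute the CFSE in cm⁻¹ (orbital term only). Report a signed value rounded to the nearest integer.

-64500

CO is neutral, so the +2 overall charge sits on Mn: oxidation state +2.
Mn²⁺: group 7, so d-count = 7 − 2 = 5.
The d⁵ electrons fill as t2g^5 e_g^0.
CFSE(orbital) = 5×(-0.4Δo) + 0×(0.6Δo) = -2.0Δo; with Δo = 32250 cm⁻¹ that is -64500 cm⁻¹.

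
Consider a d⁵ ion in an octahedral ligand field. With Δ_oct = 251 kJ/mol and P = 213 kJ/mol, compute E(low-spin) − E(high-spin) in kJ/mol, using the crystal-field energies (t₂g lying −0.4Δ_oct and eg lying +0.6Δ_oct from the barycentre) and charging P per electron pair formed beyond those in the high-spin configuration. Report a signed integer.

In the high-spin limit (t₂g³ eg²) the orbital term is 0.0Δ_oct = 0 kJ/mol, with no excess pairing.
Low-spin: t₂g⁵ eg⁰, orbital CFSE = -2.0Δ_oct = -502 kJ/mol; plus 2 excess pairs × P = +426 kJ/mol; total -76 kJ/mol.
E(LS) − E(HS) = -76 − (0) = -76 kJ/mol.

-76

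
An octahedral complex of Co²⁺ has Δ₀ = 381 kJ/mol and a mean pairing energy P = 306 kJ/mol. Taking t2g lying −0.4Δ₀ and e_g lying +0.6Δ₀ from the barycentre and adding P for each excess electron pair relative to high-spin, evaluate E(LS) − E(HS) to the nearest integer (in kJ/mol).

-75

Co²⁺: group 9, so d-count = 9 − 2 = 7.
In the high-spin limit (t2g^5 e_g^2) the orbital term is -0.8Δ₀ = -305 kJ/mol, with no excess pairing.
For low-spin the configuration is t2g^6 e_g^1: orbital energy -1.8 × 381 = -686 kJ/mol, and 1 additional pair relative to high-spin adds 306 kJ/mol, giving -380 kJ/mol.
E(LS) − E(HS) = -380 − (-305) = -75 kJ/mol.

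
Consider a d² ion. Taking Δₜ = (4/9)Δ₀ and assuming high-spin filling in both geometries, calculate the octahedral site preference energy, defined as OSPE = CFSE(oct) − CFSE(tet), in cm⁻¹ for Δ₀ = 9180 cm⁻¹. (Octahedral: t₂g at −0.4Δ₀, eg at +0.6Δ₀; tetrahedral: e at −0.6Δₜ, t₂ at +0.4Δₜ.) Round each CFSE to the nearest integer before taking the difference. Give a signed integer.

-2448

In an octahedral site d² (HS) is t₂g² eg⁰, giving CFSE(oct) = -0.8Δ₀ = -7344 cm⁻¹.
Tetrahedral: e² t₂⁰, CFSE = 2(−0.6) + 0(+0.4) = -1.2Δₜ = -1.2 × (4/9) × 9180 = -4896 cm⁻¹.
Subtracting, OSPE = -7344 − (-4896) = -2448 cm⁻¹.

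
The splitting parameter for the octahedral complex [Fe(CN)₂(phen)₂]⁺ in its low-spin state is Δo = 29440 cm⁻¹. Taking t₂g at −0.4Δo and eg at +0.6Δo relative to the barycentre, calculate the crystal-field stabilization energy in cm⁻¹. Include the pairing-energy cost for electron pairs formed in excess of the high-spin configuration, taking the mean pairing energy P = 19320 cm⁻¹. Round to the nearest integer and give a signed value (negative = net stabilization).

-20240

Ligand charges: 2×(-1) from CN⁻ and 2×(+0) from phen sum to -2; with overall charge +1, Fe is +3.
Fe sits in group 8; removing 3 electrons leaves Fe³⁺ with 8 − 3 = 5 d electrons.
The d⁵ electrons fill as t₂g⁵ eg⁰.
The orbital stabilization is -2.0Δo = -2.0 × 29440 = -58880 cm⁻¹.
Pairing penalty: 2 pairs vs 0 in the high-spin reference → 2 extra × P = 38640 cm⁻¹.
Overall CFSE = -58880 + 38640 = -20240 cm⁻¹.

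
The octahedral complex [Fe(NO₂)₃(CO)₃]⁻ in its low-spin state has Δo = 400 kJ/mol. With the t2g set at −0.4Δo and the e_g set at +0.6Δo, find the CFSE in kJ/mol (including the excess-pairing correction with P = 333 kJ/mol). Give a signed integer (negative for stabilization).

-294

Ligand charges: 3×(-1) from NO₂⁻ and 3×(+0) from CO sum to -3; with overall charge -1, Fe is +2.
Fe²⁺: group 8, so d-count = 8 − 2 = 6.
Configuration: t2g^6 e_g^0.
Orbital CFSE = 6(-0.4) + 0(0.6) = -2.4Δo = -2.4 × 400 = -960 kJ/mol.
High-spin d⁶ would be t2g^4 e_g^2 with 1 pair; low-spin has 3, so 2 excess pairs cost +2P = +666 kJ/mol.
Net CFSE = -960 + 666 = -294 kJ/mol.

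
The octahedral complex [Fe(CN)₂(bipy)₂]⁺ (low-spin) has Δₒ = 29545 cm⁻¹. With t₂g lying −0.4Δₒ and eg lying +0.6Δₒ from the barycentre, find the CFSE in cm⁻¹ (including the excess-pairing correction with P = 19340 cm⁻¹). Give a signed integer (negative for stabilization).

-20410

Ligand charges: 2×(-1) from CN⁻ and 2×(+0) from bipy sum to -2; with overall charge +1, Fe is +3.
Fe sits in group 8; removing 3 electrons leaves Fe³⁺ with 8 − 3 = 5 d electrons.
Configuration: t₂g⁵ eg⁰.
Orbital CFSE = 5(-0.4) + 0(0.6) = -2.0Δₒ = -2.0 × 29545 = -59090 cm⁻¹.
Pairing penalty: 2 pairs vs 0 in the high-spin reference → 2 extra × P = 38680 cm⁻¹.
Overall CFSE = -59090 + 38680 = -20410 cm⁻¹.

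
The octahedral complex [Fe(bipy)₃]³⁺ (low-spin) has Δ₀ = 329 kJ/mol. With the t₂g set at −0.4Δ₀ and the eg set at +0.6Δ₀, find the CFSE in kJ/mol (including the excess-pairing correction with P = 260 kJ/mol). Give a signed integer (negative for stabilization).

bipy is neutral, so the +3 overall charge sits on Fe: oxidation state +3.
Fe is in group 8, so Fe³⁺ is d⁵ (8 − 3 = 5).
The d⁵ electrons fill as t₂g⁵ eg⁰.
The orbital stabilization is -2.0Δ₀ = -2.0 × 329 = -658 kJ/mol.
Relative to high-spin t₂g³ eg² (0 paired), the low-spin configuration has 2 additional pairs, contributing +2 × 260 = +520 kJ/mol.
Net CFSE = -658 + 520 = -138 kJ/mol.

-138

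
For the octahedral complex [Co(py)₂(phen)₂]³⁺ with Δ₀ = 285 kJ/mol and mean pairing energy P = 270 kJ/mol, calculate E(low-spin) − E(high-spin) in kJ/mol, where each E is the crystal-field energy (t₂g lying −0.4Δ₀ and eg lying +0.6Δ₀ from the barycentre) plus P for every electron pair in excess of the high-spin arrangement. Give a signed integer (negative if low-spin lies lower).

Ligand charges: 2×(+0) from py and 2×(+0) from phen sum to +0; with overall charge +3, Co is +3.
Co³⁺: group 9, so d-count = 9 − 3 = 6.
High-spin: t₂g⁴ eg², CFSE = -0.4Δ₀ = -114 kJ/mol.
Low-spin t₂g⁶ eg⁰ gives -2.4Δ₀ = -684 kJ/mol, but forming 2 extra pairs costs 2P = 540 kJ/mol, so E(LS) = -684 + 540 = -144 kJ/mol.
E(LS) − E(HS) = -144 − (-114) = -30 kJ/mol.

-30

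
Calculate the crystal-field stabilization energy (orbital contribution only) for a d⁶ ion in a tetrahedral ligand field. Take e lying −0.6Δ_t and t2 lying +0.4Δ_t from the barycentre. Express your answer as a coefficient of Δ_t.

Tetrahedral splitting is small, so the complex is high-spin.
Configuration: e^3 t2^3.
CFSE = 3(-0.6Δ_t) + 3(0.4Δ_t) = -1.8Δ_t + 1.2Δ_t = -0.6Δ_t.

-0.6 Δ_t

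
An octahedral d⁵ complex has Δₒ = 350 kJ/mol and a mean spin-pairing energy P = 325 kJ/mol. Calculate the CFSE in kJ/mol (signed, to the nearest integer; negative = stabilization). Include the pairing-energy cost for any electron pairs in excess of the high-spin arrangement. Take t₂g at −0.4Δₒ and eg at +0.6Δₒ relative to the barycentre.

Since Δₒ = 350 kJ/mol > P = 325 kJ/mol, the complex adopts the low-spin configuration.
That gives t₂g⁵ eg⁰.
Orbital CFSE = -2.0Δₒ = -2.0 × 350 = -700 kJ/mol.
Excess pairs vs high-spin: 2 − 0 = 2; pairing cost = +650 kJ/mol.
Net CFSE = -700 + 650 = -50 kJ/mol.

-50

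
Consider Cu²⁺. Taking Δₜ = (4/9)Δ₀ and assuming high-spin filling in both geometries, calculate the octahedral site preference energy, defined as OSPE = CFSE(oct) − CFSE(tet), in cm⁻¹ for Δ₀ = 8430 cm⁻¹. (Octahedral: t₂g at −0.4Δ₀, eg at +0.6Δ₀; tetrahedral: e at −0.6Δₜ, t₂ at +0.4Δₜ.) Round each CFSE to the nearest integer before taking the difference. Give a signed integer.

Cu²⁺: group 11, so d-count = 11 − 2 = 9.
Octahedral high-spin t₂g⁶ eg³: CFSE = -0.6 × 8430 = -5058 cm⁻¹.
Tetrahedral: e⁴ t₂⁵, CFSE = 4(−0.6) + 5(+0.4) = -0.4Δₜ = -0.4 × (4/9) × 8430 = -1499 cm⁻¹.
OSPE = CFSE(oct) − CFSE(tet) = -5058 − (-1499) = -3559 cm⁻¹.

-3559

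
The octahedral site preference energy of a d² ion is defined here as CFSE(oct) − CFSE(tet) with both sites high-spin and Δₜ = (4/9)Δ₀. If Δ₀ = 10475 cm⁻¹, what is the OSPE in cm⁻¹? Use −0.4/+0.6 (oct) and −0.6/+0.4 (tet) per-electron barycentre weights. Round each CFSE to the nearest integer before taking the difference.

In an octahedral site d² (HS) is t₂g² eg⁰, giving CFSE(oct) = -0.8Δ₀ = -8380 cm⁻¹.
Tetrahedral: e² t₂⁰, CFSE = 2(−0.6) + 0(+0.4) = -1.2Δₜ = -1.2 × (4/9) × 10475 = -5587 cm⁻¹.
OSPE = CFSE(oct) − CFSE(tet) = -8380 − (-5587) = -2793 cm⁻¹.

-2793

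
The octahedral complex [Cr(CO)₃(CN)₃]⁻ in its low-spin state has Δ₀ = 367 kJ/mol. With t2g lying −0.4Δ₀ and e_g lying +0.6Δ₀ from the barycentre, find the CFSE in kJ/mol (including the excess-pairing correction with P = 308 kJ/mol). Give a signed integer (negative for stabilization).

-279

Ligand charges: 3×(+0) from CO and 3×(-1) from CN⁻ sum to -3; with overall charge -1, Cr is +2.
Cr sits in group 6; removing 2 electrons leaves Cr²⁺ with 6 − 2 = 4 d electrons.
The d⁴ electrons fill as t2g^4 e_g^0.
CFSE(orbital) = 4×(-0.4Δ₀) + 0×(0.6Δ₀) = -1.6Δ₀; with Δ₀ = 367 kJ/mol that is -587 kJ/mol.
Pairing penalty: 1 pair vs 0 in the high-spin reference → 1 extra × P = 308 kJ/mol.
Overall CFSE = -587 + 308 = -279 kJ/mol.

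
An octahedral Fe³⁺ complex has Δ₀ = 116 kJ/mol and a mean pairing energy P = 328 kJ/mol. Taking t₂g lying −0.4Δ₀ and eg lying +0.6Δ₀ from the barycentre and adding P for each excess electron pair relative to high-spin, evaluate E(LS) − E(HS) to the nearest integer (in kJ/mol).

424

Fe³⁺: group 8, so d-count = 8 − 3 = 5.
In the high-spin limit (t₂g³ eg²) the orbital term is 0.0Δ₀ = 0 kJ/mol, with no excess pairing.
Low-spin t₂g⁵ eg⁰ gives -2.0Δ₀ = -232 kJ/mol, but forming 2 extra pairs costs 2P = 656 kJ/mol, so E(LS) = -232 + 656 = 424 kJ/mol.
The difference is 424 − (0) = 424 kJ/mol, so high-spin lies lower.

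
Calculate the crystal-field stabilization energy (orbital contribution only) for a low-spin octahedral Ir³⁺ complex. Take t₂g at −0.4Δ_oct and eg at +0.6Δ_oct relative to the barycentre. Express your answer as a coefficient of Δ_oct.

-2.4 Δ_oct

Group 9 minus oxidation state +3 gives a d⁶ configuration for Ir³⁺.
Configuration: t₂g⁶ eg⁰.
CFSE = 6(-0.4Δ_oct) + 0(0.6Δ_oct) = -2.4Δ_oct + 0.0Δ_oct = -2.4Δ_oct.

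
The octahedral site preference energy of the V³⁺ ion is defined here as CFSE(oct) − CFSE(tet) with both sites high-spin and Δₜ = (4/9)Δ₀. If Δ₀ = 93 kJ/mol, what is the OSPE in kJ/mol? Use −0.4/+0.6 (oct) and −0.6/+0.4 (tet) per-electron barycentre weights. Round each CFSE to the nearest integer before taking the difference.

-24

V is in group 5, so V³⁺ is d² (5 − 3 = 2).
Octahedral (high-spin): t₂g² eg⁰, CFSE = 2(−0.4) + 0(+0.6) = -0.8Δ₀ = -0.8 × 93 = -74 kJ/mol.
Tetrahedral: e² t₂⁰, CFSE = 2(−0.6) + 0(+0.4) = -1.2Δₜ = -1.2 × (4/9) × 93 = -50 kJ/mol.
OSPE = -74 − (-50) = -24 kJ/mol.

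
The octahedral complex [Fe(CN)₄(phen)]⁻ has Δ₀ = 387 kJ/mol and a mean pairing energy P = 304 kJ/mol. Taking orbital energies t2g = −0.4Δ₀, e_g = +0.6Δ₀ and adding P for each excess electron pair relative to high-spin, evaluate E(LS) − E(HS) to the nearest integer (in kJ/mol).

Ligand charges: 4×(-1) from CN⁻ and 1×(+0) from phen sum to -4; with overall charge -1, Fe is +3.
Group 8 minus oxidation state +3 gives a d⁵ configuration for Fe³⁺.
High-spin: t2g^3 e_g^2, CFSE = 0.0Δ₀ = 0 kJ/mol.
For low-spin the configuration is t2g^5 e_g^0: orbital energy -2.0 × 387 = -774 kJ/mol, and 2 additional pairs relative to high-spin add 608 kJ/mol, giving -166 kJ/mol.
Thus E(LS) − E(HS) = -166 kJ/mol.

-166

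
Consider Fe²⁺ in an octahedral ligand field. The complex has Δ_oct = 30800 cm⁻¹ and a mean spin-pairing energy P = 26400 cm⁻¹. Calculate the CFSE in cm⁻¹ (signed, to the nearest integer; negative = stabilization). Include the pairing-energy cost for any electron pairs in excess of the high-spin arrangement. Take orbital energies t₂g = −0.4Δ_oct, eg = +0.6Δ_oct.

Group 8 minus oxidation state +2 gives a d⁶ configuration for Fe²⁺.
Δ_oct > P, so pairing is preferred: the ground state is low-spin.
Filling d⁶ accordingly: t₂g⁶ eg⁰.
Orbital CFSE = -2.4Δ_oct = -2.4 × 30800 = -73920 cm⁻¹.
Excess pairs vs high-spin: 3 − 1 = 2; pairing cost = +52800 cm⁻¹.
Net CFSE = -73920 + 52800 = -21120 cm⁻¹.

-21120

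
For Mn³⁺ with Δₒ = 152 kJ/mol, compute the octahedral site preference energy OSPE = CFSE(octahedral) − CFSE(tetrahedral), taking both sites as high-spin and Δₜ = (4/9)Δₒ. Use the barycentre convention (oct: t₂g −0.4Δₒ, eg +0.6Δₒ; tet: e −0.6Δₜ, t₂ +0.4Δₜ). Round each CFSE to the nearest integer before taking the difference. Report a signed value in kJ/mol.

-64

Mn³⁺: group 7, so d-count = 7 − 3 = 4.
Octahedral high-spin t2g^3 e_g^1: CFSE = -0.6 × 152 = -91 kJ/mol.
Tetrahedral e^2 t2^2 gives -0.4Δₜ = -0.4 × (4/9) × 152 = -27 kJ/mol.
Subtracting, OSPE = -91 − (-27) = -64 kJ/mol.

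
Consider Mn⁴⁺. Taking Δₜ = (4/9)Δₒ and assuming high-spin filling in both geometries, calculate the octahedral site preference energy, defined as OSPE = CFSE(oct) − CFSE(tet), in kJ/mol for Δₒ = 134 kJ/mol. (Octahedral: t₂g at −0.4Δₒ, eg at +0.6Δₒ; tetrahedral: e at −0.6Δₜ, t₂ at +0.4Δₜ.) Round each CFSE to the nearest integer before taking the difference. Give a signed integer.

Mn sits in group 7; removing 4 electrons leaves Mn⁴⁺ with 7 − 4 = 3 d electrons.
Octahedral high-spin t2g^3 e_g^0: CFSE = -1.2 × 134 = -161 kJ/mol.
Tetrahedral: e^2 t2^1, CFSE = 2(−0.6) + 1(+0.4) = -0.8Δₜ = -0.8 × (4/9) × 134 = -48 kJ/mol.
OSPE = -161 − (-48) = -113 kJ/mol.

-113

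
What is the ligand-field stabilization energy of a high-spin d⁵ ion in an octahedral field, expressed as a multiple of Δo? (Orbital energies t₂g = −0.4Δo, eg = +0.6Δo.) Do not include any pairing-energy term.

0.0 Δo

Configuration: t₂g³ eg².
CFSE = 3(-0.4Δo) + 2(0.6Δo) = -1.2Δo + 1.2Δo = 0.0Δo.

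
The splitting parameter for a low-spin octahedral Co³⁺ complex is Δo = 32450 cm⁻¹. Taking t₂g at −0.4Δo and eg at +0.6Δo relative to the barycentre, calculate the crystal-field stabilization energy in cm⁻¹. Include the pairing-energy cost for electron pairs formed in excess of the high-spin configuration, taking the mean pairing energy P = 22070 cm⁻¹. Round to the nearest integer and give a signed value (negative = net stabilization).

Co³⁺: group 9, so d-count = 9 − 3 = 6.
Configuration: t₂g⁶ eg⁰.
CFSE(orbital) = 6×(-0.4Δo) + 0×(0.6Δo) = -2.4Δo; with Δo = 32450 cm⁻¹ that is -77880 cm⁻¹.
Pairing penalty: 3 pairs vs 1 in the high-spin reference → 2 extra × P = 44140 cm⁻¹.
Combining: -77880 + 44140 = -33740 cm⁻¹.

-33740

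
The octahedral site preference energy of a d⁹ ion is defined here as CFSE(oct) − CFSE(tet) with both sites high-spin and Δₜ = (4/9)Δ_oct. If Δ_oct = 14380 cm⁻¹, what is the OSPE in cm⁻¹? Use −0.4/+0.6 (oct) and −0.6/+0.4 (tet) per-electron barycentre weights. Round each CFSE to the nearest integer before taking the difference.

Octahedral high-spin t₂g⁶ eg³: CFSE = -0.6 × 14380 = -8628 cm⁻¹.
Tetrahedral e⁴ t₂⁵ gives -0.4Δₜ = -0.4 × (4/9) × 14380 = -2556 cm⁻¹.
OSPE = CFSE(oct) − CFSE(tet) = -8628 − (-2556) = -6072 cm⁻¹.

-6072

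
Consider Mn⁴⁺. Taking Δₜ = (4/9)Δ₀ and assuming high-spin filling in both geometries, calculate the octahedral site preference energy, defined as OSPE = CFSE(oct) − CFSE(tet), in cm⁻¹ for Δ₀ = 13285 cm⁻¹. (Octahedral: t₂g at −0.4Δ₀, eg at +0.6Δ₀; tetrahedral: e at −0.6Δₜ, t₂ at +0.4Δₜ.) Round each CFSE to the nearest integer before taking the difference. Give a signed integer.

Mn is in group 7, so Mn⁴⁺ is d³ (7 − 4 = 3).
In an octahedral site d³ (HS) is t2g^3 e_g^0, giving CFSE(oct) = -1.2Δ₀ = -15942 cm⁻¹.
In a tetrahedral site the filling is e^2 t2^1: CFSE(tet) = -0.8Δₜ = -0.8 × (4/9)(13285) = -4724 cm⁻¹.
OSPE = -15942 − (-4724) = -11218 cm⁻¹.

-11218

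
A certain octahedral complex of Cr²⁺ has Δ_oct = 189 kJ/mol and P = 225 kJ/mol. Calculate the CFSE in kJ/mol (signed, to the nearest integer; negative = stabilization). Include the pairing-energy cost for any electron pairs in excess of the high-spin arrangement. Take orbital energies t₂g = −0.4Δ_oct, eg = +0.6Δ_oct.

Group 6 minus oxidation state +2 gives a d⁴ configuration for Cr²⁺.
Here Δ_oct < P (189 < 225), so the high-spin state is favoured.
Configuration: t₂g³ eg¹.
Orbital CFSE = -0.6Δ_oct = -0.6 × 189 = -113 kJ/mol.
High-spin has no excess pairs, so no pairing correction applies.

-113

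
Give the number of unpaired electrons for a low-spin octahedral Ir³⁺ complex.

Ir³⁺: group 9, so d-count = 9 − 3 = 6.
Configuration: t₂g⁶ eg⁰, giving 0 unpaired electrons.

0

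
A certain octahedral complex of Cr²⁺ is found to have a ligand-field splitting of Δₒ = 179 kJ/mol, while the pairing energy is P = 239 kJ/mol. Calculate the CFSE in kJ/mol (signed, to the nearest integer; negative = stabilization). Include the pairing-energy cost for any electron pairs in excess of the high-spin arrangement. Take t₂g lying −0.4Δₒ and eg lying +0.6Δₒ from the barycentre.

-107

Group 6 minus oxidation state +2 gives a d⁴ configuration for Cr²⁺.
Here Δₒ < P (179 < 239), so the high-spin state is favoured.
Configuration: t₂g³ eg¹.
Orbital CFSE = -0.6Δₒ = -0.6 × 179 = -107 kJ/mol.
High-spin has no excess pairs, so no pairing correction applies.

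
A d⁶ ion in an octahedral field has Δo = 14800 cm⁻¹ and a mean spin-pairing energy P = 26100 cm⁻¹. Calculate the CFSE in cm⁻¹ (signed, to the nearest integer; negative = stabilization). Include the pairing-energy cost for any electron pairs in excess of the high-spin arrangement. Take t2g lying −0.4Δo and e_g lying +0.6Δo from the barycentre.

-5920

Δo < P, so pairing is avoided: the ground state is high-spin.
Configuration: t2g^4 e_g^2.
Orbital CFSE = -0.4Δo = -0.4 × 14800 = -5920 cm⁻¹.
High-spin has no excess pairs, so no pairing correction applies.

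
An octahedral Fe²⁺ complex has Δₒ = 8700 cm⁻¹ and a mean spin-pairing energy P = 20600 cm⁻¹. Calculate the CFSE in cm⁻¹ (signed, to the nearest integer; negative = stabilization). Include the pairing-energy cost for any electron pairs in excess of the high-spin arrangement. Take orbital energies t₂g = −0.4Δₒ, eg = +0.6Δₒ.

Fe²⁺: group 8, so d-count = 8 − 2 = 6.
With Δₒ < P the complex is high-spin.
Filling d⁶ accordingly: t₂g⁴ eg².
Orbital CFSE = -0.4Δₒ = -0.4 × 8700 = -3480 cm⁻¹.
High-spin has no excess pairs, so no pairing correction applies.

-3480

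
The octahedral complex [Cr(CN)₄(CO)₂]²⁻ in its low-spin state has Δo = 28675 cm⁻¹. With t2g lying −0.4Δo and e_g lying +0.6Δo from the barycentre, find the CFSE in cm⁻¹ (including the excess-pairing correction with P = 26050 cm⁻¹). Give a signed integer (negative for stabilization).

Ligand charges: 4×(-1) from CN⁻ and 2×(+0) from CO sum to -4; with overall charge -2, Cr is +2.
Cr²⁺: group 6, so d-count = 6 − 2 = 4.
Electron filling gives t2g^4 e_g^0.
Orbital CFSE = 4(-0.4) + 0(0.6) = -1.6Δo = -1.6 × 28675 = -45880 cm⁻¹.
Relative to high-spin t2g^3 e_g^1 (0 paired), the low-spin configuration has 1 additional pair, contributing +1 × 26050 = +26050 cm⁻¹.
Net CFSE = -45880 + 26050 = -19830 cm⁻¹.

-19830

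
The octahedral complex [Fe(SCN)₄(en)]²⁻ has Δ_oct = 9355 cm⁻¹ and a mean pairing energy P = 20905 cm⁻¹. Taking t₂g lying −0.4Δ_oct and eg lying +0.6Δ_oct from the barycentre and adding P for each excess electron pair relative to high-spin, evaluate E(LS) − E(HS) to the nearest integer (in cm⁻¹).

Ligand charges: 4×(-1) from SCN⁻ and 1×(+0) from en sum to -4; with overall charge -2, Fe is +2.
Group 8 minus oxidation state +2 gives a d⁶ configuration for Fe²⁺.
In the high-spin limit (t₂g⁴ eg²) the orbital term is -0.4Δ_oct = -3742 cm⁻¹, with no excess pairing.
Low-spin: t₂g⁶ eg⁰, orbital CFSE = -2.4Δ_oct = -22452 cm⁻¹; plus 2 excess pairs × P = +41810 cm⁻¹; total 19358 cm⁻¹.
Thus E(LS) − E(HS) = 23100 cm⁻¹.

23100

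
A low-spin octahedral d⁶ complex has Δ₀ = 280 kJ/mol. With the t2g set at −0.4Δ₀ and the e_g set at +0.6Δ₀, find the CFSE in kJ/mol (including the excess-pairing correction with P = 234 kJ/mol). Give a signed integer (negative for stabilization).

-204

Configuration: t2g^6 e_g^0.
Orbital CFSE = 6(-0.4) + 0(0.6) = -2.4Δ₀ = -2.4 × 280 = -672 kJ/mol.
Pairing penalty: 3 pairs vs 1 in the high-spin reference → 2 extra × P = 468 kJ/mol.
Net CFSE = -672 + 468 = -204 kJ/mol.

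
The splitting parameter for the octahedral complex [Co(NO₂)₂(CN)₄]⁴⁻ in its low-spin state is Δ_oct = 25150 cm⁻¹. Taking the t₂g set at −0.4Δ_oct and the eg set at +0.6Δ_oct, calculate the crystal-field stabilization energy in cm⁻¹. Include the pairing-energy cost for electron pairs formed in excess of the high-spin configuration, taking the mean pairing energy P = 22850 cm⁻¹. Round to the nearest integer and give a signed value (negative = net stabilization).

Ligand charges: 2×(-1) from NO₂⁻ and 4×(-1) from CN⁻ sum to -6; with overall charge -4, Co is +2.
Co sits in group 9; removing 2 electrons leaves Co²⁺ with 9 − 2 = 7 d electrons.
The d⁷ electrons fill as t₂g⁶ eg¹.
Orbital CFSE = 6(-0.4) + 1(0.6) = -1.8Δ_oct = -1.8 × 25150 = -45270 cm⁻¹.
High-spin d⁷ would be t₂g⁵ eg² with 2 pairs; low-spin has 3, so 1 excess pair costs +1P = +22850 cm⁻¹.
Overall CFSE = -45270 + 22850 = -22420 cm⁻¹.

-22420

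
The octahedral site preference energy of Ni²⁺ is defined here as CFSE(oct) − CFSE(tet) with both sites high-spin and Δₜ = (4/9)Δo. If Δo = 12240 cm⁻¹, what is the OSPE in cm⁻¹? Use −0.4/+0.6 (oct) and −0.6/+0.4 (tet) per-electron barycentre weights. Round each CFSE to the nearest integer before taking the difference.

Ni is in group 10, so Ni²⁺ is d⁸ (10 − 2 = 8).
In an octahedral site d⁸ (HS) is t2g^6 e_g^2, giving CFSE(oct) = -1.2Δo = -14688 cm⁻¹.
Tetrahedral: e^4 t2^4, CFSE = 4(−0.6) + 4(+0.4) = -0.8Δₜ = -0.8 × (4/9) × 12240 = -4352 cm⁻¹.
OSPE = CFSE(oct) − CFSE(tet) = -14688 − (-4352) = -10336 cm⁻¹.

-10336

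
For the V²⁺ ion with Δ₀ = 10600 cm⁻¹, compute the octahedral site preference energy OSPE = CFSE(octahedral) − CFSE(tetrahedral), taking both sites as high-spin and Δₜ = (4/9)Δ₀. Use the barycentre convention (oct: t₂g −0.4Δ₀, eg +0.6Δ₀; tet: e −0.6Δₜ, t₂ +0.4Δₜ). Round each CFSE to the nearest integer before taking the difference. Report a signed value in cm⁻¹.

-8951

V sits in group 5; removing 2 electrons leaves V²⁺ with 5 − 2 = 3 d electrons.
Octahedral (high-spin): t₂g³ eg⁰, CFSE = 3(−0.4) + 0(+0.6) = -1.2Δ₀ = -1.2 × 10600 = -12720 cm⁻¹.
In a tetrahedral site the filling is e² t₂¹: CFSE(tet) = -0.8Δₜ = -0.8 × (4/9)(10600) = -3769 cm⁻¹.
OSPE = -12720 − (-3769) = -8951 cm⁻¹.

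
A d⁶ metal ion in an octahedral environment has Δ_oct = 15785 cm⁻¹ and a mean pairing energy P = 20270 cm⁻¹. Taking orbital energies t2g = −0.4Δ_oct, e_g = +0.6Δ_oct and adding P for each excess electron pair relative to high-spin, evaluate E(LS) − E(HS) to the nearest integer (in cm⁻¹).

High-spin d⁶ fills as t2g^4 e_g^2 with CFSE 4(−0.4) + 2(+0.6) = -0.4Δ_oct = -6314 cm⁻¹.
Low-spin: t2g^6 e_g^0, orbital CFSE = -2.4Δ_oct = -37884 cm⁻¹; plus 2 excess pairs × P = +40540 cm⁻¹; total 2656 cm⁻¹.
E(LS) − E(HS) = 2656 − (-6314) = 8970 cm⁻¹.

8970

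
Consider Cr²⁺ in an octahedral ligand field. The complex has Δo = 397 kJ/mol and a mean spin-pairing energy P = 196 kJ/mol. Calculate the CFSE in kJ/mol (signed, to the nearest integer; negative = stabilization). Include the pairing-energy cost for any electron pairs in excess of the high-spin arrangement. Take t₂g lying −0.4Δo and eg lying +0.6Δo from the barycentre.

Cr²⁺: group 6, so d-count = 6 − 2 = 4.
Here Δo > P (397 > 196), so the low-spin state is favoured.
Filling d⁴ accordingly: t₂g⁴ eg⁰.
Orbital CFSE = -1.6Δo = -1.6 × 397 = -635 kJ/mol.
Excess pairs vs high-spin: 1 − 0 = 1; pairing cost = +196 kJ/mol.
Net CFSE = -635 + 196 = -439 kJ/mol.

-439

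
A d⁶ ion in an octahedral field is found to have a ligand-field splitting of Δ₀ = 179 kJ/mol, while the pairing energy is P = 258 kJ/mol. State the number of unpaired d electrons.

4

Δ₀ < P, so pairing is avoided: the ground state is high-spin.
Filling d⁶ accordingly: t₂g⁴ eg².
Unpaired electrons: 4.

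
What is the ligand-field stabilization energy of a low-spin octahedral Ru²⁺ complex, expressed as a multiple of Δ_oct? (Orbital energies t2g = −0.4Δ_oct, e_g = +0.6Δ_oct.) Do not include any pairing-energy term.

-2.4 Δ_oct

Ru sits in group 8; removing 2 electrons leaves Ru²⁺ with 8 − 2 = 6 d electrons.
Configuration: t2g^6 e_g^0.
CFSE = 6(-0.4Δ_oct) + 0(0.6Δ_oct) = -2.4Δ_oct + 0.0Δ_oct = -2.4Δ_oct.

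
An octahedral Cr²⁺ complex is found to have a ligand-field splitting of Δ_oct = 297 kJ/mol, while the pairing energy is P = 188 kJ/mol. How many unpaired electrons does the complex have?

2

Cr is in group 6, so Cr²⁺ is d⁴ (6 − 2 = 4).
Δ_oct > P, so pairing is preferred: the ground state is low-spin.
Filling d⁴ accordingly: t₂g⁴ eg⁰.
Unpaired electrons: 2.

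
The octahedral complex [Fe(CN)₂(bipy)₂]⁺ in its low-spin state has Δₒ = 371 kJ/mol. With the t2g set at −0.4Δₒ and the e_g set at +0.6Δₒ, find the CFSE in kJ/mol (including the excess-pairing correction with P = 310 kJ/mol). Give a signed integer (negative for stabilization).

Ligand charges: 2×(-1) from CN⁻ and 2×(+0) from bipy sum to -2; with overall charge +1, Fe is +3.
Group 8 minus oxidation state +3 gives a d⁵ configuration for Fe³⁺.
Configuration: t2g^5 e_g^0.
CFSE(orbital) = 5×(-0.4Δₒ) + 0×(0.6Δₒ) = -2.0Δₒ; with Δₒ = 371 kJ/mol that is -742 kJ/mol.
Relative to high-spin t2g^3 e_g^2 (0 paired), the low-spin configuration has 2 additional pairs, contributing +2 × 310 = +620 kJ/mol.
Overall CFSE = -742 + 620 = -122 kJ/mol.

-122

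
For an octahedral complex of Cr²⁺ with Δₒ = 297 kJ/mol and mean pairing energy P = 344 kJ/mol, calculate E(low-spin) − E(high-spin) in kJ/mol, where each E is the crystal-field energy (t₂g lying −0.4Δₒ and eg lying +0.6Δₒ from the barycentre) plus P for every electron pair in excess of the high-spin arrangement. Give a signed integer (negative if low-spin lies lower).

47

Cr sits in group 6; removing 2 electrons leaves Cr²⁺ with 6 − 2 = 4 d electrons.
High-spin d⁴ fills as t₂g³ eg¹ with CFSE 3(−0.4) + 1(+0.6) = -0.6Δₒ = -178 kJ/mol.
Low-spin: t₂g⁴ eg⁰, orbital CFSE = -1.6Δₒ = -475 kJ/mol; plus 1 excess pair × P = +344 kJ/mol; total -131 kJ/mol.
E(LS) − E(HS) = -131 − (-178) = 47 kJ/mol.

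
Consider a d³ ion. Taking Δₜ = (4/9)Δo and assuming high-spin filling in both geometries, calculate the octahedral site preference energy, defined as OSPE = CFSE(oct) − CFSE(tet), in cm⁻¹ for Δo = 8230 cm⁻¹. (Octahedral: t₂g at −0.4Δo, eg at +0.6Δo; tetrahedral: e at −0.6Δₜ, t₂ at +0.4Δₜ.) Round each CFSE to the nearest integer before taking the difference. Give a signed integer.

In an octahedral site d³ (HS) is t₂g³ eg⁰, giving CFSE(oct) = -1.2Δo = -9876 cm⁻¹.
In a tetrahedral site the filling is e² t₂¹: CFSE(tet) = -0.8Δₜ = -0.8 × (4/9)(8230) = -2926 cm⁻¹.
OSPE = CFSE(oct) − CFSE(tet) = -9876 − (-2926) = -6950 cm⁻¹.

-6950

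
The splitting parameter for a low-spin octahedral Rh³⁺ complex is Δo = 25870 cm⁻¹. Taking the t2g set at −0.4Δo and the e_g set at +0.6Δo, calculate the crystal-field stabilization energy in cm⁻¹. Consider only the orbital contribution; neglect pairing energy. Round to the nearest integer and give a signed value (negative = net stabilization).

Group 9 minus oxidation state +3 gives a d⁶ configuration for Rh³⁺.
The d⁶ electrons fill as t2g^6 e_g^0.
The orbital stabilization is -2.4Δo = -2.4 × 25870 = -62088 cm⁻¹.

-62088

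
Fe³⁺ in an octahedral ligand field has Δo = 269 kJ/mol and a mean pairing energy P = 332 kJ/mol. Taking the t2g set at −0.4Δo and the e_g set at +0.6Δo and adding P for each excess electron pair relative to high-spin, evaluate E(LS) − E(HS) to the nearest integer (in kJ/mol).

126

Group 8 minus oxidation state +3 gives a d⁵ configuration for Fe³⁺.
High-spin: t2g^3 e_g^2, CFSE = 0.0Δo = 0 kJ/mol.
Low-spin: t2g^5 e_g^0, orbital CFSE = -2.0Δo = -538 kJ/mol; plus 2 excess pairs × P = +664 kJ/mol; total 126 kJ/mol.
The difference is 126 − (0) = 126 kJ/mol, so high-spin lies lower.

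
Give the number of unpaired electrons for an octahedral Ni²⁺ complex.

2

Ni sits in group 10; removing 2 electrons leaves Ni²⁺ with 10 − 2 = 8 d electrons.
Configuration: t₂g⁶ eg², giving 2 unpaired electrons.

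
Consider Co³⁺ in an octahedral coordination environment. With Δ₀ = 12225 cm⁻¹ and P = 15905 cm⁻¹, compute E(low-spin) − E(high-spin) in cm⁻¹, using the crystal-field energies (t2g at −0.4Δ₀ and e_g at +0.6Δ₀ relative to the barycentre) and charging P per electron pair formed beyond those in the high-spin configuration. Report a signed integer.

7360

Co³⁺: group 9, so d-count = 9 − 3 = 6.
High-spin d⁶ fills as t2g^4 e_g^2 with CFSE 4(−0.4) + 2(+0.6) = -0.4Δ₀ = -4890 cm⁻¹.
For low-spin the configuration is t2g^6 e_g^0: orbital energy -2.4 × 12225 = -29340 cm⁻¹, and 2 additional pairs relative to high-spin add 31810 cm⁻¹, giving 2470 cm⁻¹.
E(LS) − E(HS) = 2470 − (-4890) = 7360 cm⁻¹.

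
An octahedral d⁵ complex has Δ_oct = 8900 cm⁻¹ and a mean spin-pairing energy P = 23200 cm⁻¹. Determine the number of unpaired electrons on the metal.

Δ_oct < P, so pairing is avoided: the ground state is high-spin.
That gives t2g^3 e_g^2.
Unpaired electrons: 5.

5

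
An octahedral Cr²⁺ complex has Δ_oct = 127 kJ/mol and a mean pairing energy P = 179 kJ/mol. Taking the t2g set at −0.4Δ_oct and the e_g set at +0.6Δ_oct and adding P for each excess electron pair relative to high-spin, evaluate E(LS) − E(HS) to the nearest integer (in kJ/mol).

52

Cr is in group 6, so Cr²⁺ is d⁴ (6 − 2 = 4).
High-spin d⁴ fills as t2g^3 e_g^1 with CFSE 3(−0.4) + 1(+0.6) = -0.6Δ_oct = -76 kJ/mol.
Low-spin: t2g^4 e_g^0, orbital CFSE = -1.6Δ_oct = -203 kJ/mol; plus 1 excess pair × P = +179 kJ/mol; total -24 kJ/mol.
Thus E(LS) − E(HS) = 52 kJ/mol.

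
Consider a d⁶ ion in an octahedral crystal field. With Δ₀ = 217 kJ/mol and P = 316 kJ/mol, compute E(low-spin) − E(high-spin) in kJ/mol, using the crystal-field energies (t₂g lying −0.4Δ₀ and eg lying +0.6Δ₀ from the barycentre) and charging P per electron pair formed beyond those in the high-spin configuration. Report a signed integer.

198

In the high-spin limit (t₂g⁴ eg²) the orbital term is -0.4Δ₀ = -87 kJ/mol, with no excess pairing.
For low-spin the configuration is t₂g⁶ eg⁰: orbital energy -2.4 × 217 = -521 kJ/mol, and 2 additional pairs relative to high-spin add 632 kJ/mol, giving 111 kJ/mol.
The difference is 111 − (-87) = 198 kJ/mol, so high-spin lies lower.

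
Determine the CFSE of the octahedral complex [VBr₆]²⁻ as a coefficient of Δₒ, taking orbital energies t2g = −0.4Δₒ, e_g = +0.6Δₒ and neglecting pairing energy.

-0.4 Δₒ

Each Br⁻ contributes -1; 6 × (-1) = -6. With overall charge -2, V is in the +4 oxidation state.
V⁴⁺: group 5, so d-count = 5 − 4 = 1.
Configuration: t2g^1 e_g^0.
CFSE = 1(-0.4Δₒ) + 0(0.6Δₒ) = -0.4Δₒ + 0.0Δₒ = -0.4Δₒ.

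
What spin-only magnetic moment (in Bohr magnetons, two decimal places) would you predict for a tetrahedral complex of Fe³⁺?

5.92 Bohr magnetons

Group 8 minus oxidation state +3 gives a d⁵ configuration for Fe³⁺.
Tetrahedral splitting is small, so the complex is high-spin.
Configuration: e^2 t2^3 → 5 unpaired electrons.
μ(spin-only) = √[5(5+2)] = √35 ≈ 5.92 Bohr magnetons.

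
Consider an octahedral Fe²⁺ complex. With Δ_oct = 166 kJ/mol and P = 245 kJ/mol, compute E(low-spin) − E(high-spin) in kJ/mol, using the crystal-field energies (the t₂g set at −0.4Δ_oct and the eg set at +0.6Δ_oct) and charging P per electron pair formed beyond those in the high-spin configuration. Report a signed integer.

158

Fe²⁺: group 8, so d-count = 8 − 2 = 6.
High-spin: t₂g⁴ eg², CFSE = -0.4Δ_oct = -66 kJ/mol.
Low-spin: t₂g⁶ eg⁰, orbital CFSE = -2.4Δ_oct = -398 kJ/mol; plus 2 excess pairs × P = +490 kJ/mol; total 92 kJ/mol.
Thus E(LS) − E(HS) = 158 kJ/mol.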